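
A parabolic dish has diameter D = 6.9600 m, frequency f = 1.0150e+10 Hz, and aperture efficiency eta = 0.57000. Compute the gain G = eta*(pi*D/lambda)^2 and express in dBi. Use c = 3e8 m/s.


lambda = c / f = 3.0000e+08 / 1.0150e+10 = 0.02955665 m
G_linear = 0.57000 * (pi * 6.9600 / 0.02955665)^2 = 311948.3
G_dBi = 10 * log10(311948.3) = 54.94 dBi

54.94 dBi


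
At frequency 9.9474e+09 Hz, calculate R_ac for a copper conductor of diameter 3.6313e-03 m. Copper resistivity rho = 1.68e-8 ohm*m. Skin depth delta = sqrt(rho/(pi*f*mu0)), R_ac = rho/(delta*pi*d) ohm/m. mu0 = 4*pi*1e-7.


delta = sqrt(1.68e-8 / (pi * 9.9474e+09 * 4*pi*1e-7)) = 6.540636e-07 m
R_ac = 1.68e-8 / (6.540636e-07 * pi * 3.6313e-03) = 2.252 ohm/m

2.252 ohm/m


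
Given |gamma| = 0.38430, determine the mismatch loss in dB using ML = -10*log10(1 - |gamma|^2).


ML = -10 * log10(1 - 0.38430^2) = -10 * log10(0.85231351) = 0.6940 dB

0.6940 dB


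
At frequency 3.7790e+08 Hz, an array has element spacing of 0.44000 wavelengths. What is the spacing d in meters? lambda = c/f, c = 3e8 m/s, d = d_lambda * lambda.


lambda = c / f = 3.0000e+08 / 3.7790e+08 = 0.7938608 m
d = 0.44000 * 0.7938608 = 0.3493 m

0.3493 m


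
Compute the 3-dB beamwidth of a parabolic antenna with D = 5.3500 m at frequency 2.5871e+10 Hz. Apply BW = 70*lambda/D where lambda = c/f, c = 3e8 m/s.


lambda = c / f = 3.0000e+08 / 2.5871e+10 = 0.01159600 m
BW = 70 * 0.01159600 / 5.3500 = 0.1517 deg

0.1517 deg


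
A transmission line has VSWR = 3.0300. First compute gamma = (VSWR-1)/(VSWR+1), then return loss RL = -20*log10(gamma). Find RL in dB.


gamma = (3.0300 - 1) / (3.0300 + 1) = 0.5037221
RL = -20 * log10(0.5037221) = 5.956 dB

5.956 dB


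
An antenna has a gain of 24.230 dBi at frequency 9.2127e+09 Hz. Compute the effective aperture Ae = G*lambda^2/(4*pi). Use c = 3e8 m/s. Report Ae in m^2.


lambda = c / f = 3.0000e+08 / 9.2127e+09 = 0.03256374 m
G_linear = 10^(24.230/10) = 264.8500
Ae = G_linear * lambda^2 / (4*pi) = 264.8500 * 0.03256374^2 / (4*pi) = 0.02235 m^2

0.02235 m^2


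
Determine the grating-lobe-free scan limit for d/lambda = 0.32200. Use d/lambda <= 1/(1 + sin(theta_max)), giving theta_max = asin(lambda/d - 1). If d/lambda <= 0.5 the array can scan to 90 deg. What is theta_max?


lambda/d - 1 = 1/0.32200 - 1 = 2.105590 >= 1
d/lambda <= 0.5, so the array can scan to endfire without grating lobes: theta_max = 90 deg

90 deg


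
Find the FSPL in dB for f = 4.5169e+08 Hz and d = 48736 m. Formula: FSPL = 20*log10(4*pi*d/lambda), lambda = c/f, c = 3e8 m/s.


lambda = c / f = 3.0000e+08 / 4.5169e+08 = 0.6641723 m
FSPL = 20 * log10(4*pi*48736/0.6641723) = 119.3 dB

119.3 dB


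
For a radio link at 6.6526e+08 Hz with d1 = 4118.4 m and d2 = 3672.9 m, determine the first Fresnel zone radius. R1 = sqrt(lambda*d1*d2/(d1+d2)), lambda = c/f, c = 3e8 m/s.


lambda = c / f = 3.0000e+08 / 6.6526e+08 = 0.4509515 m
R1 = sqrt(0.4509515 * 4118.4 * 3672.9 / (4118.4 + 3672.9)) = 29.59 m

29.59 m


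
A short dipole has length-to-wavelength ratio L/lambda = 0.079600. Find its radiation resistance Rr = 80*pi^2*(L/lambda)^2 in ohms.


Rr = 80 * pi^2 * (0.079600)^2 = 80 * 9.869604 * 6.336160e-03 = 5.003 ohm

5.003 ohm


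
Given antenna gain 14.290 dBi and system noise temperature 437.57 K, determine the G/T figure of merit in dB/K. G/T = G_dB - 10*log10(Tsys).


G/T = 14.290 - 10*log10(437.57) = 14.290 - 26.41048 = -12.12 dB/K

-12.12 dB/K


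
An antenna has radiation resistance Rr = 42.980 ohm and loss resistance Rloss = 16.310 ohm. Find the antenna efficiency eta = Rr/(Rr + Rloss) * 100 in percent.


eta = 42.980 / (42.980 + 16.310) * 100 = 72.49%

72.49%


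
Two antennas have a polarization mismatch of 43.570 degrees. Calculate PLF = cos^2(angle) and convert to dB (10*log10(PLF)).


PLF_linear = cos^2(43.570 deg) = 0.5249478
PLF_dB = 10 * log10(0.5249478) = -2.799 dB

-2.799 dB


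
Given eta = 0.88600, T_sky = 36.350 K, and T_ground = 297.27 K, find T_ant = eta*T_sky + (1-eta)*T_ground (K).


T_ant = 0.88600 * 36.350 + (1 - 0.88600) * 297.27 = 66.09 K

66.09 K


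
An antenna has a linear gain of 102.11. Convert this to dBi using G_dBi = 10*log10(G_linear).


G_dBi = 10 * log10(102.11) = 20.09 dBi

20.09 dBi


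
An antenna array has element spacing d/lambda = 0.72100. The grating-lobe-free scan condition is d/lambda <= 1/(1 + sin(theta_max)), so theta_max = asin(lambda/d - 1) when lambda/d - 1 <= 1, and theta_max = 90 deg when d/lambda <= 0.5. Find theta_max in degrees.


lambda/d - 1 = 1/0.72100 - 1 = 0.3869626
theta_max = asin(0.3869626) = 22.77 deg

22.77 deg


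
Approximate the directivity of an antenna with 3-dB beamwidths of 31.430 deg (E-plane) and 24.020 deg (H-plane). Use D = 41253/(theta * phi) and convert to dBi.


D_linear = 41253 / (31.430 * 24.020) = 54.64346
D_dBi = 10 * log10(54.64346) = 17.38 dBi

17.38 dBi


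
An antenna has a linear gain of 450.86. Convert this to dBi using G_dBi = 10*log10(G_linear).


G_dBi = 10 * log10(450.86) = 26.54 dBi

26.54 dBi


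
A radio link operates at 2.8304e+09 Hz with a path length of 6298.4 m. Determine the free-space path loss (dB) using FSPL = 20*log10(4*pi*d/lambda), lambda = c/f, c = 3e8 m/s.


lambda = c / f = 3.0000e+08 / 2.8304e+09 = 0.1059921 m
FSPL = 20 * log10(4*pi*6298.4/0.1059921) = 117.5 dB

117.5 dB


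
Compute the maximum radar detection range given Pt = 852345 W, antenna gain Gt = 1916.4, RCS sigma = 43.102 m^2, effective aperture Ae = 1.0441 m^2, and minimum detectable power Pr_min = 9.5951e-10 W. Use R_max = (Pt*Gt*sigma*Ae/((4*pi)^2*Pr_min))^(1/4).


R^4 = 852345*1916.4*43.102*1.0441 / ((4*pi)^2 * 9.5951e-10) = 4.851453e+17
R_max = 4.851453e+17^0.25 = 26392 m

26392 m


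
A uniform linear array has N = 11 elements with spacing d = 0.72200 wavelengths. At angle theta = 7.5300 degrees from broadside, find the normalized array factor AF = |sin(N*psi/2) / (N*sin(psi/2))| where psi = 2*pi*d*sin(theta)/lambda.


psi = 2*pi*0.72200*sin(7.5300 deg) = 0.5944817 rad
AF = |sin(11*0.5944817/2) / (11*sin(0.5944817/2))| = 0.03964

0.03964


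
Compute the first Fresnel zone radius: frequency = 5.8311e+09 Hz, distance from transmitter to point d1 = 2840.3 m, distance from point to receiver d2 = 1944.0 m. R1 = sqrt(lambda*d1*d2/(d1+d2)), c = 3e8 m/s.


lambda = c / f = 3.0000e+08 / 5.8311e+09 = 0.05144827 m
R1 = sqrt(0.05144827 * 2840.3 * 1944.0 / (2840.3 + 1944.0)) = 7.706 m

7.706 m


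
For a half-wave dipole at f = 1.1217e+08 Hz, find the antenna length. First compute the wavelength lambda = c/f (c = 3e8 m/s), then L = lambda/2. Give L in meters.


lambda = c / f = 3.0000e+08 / 1.1217e+08 = 2.674512 m
L = lambda / 2 = 2.674512 / 2 = 1.337 m

1.337 m


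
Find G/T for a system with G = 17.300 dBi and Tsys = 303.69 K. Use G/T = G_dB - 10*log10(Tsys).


G/T = 17.300 - 10*log10(303.69) = 17.300 - 24.82430 = -7.524 dB/K

-7.524 dB/K


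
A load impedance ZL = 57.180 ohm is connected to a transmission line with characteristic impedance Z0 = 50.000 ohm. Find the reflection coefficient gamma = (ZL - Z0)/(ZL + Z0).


gamma = (57.180 - 50.000) / (57.180 + 50.000) = 0.06699

0.06699


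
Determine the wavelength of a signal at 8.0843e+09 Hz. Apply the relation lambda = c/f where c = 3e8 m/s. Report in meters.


lambda = c / f = 3.0000e+08 / 8.0843e+09 = 0.03711 m

0.03711 m


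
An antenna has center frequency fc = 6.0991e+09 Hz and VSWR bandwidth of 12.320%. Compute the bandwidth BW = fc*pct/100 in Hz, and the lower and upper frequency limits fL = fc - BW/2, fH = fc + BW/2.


BW = 6.0991e+09 * 12.320/100 = 7.514091e+08 Hz
fL = 6.0991e+09 - 7.514091e+08/2 = 5.723e+09 Hz
fH = 6.0991e+09 + 7.514091e+08/2 = 6.475e+09 Hz

BW=7.514e+08 Hz, fL=5.723e+09 Hz, fH=6.475e+09 Hz


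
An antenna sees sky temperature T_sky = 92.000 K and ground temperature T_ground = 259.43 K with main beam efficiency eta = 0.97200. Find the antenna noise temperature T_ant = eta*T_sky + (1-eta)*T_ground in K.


T_ant = 0.97200 * 92.000 + (1 - 0.97200) * 259.43 = 96.69 K

96.69 K


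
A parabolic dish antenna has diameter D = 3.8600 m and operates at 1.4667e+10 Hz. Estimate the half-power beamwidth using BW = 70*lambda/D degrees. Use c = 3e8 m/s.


lambda = c / f = 3.0000e+08 / 1.4667e+10 = 0.02045408 m
BW = 70 * 0.02045408 / 3.8600 = 0.3709 deg

0.3709 deg


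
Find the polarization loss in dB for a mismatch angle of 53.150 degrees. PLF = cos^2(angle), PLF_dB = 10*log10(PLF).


PLF_linear = cos^2(53.150 deg) = 0.3596666
PLF_dB = 10 * log10(0.3596666) = -4.441 dB

-4.441 dB


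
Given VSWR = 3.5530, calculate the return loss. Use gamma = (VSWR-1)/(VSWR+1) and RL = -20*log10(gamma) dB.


gamma = (3.5530 - 1) / (3.5530 + 1) = 0.5607292
RL = -20 * log10(0.5607292) = 5.025 dB

5.025 dB


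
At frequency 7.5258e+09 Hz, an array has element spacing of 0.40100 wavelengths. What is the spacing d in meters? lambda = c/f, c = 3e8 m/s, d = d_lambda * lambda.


lambda = c / f = 3.0000e+08 / 7.5258e+09 = 0.03986287 m
d = 0.40100 * 0.03986287 = 0.01599 m

0.01599 m


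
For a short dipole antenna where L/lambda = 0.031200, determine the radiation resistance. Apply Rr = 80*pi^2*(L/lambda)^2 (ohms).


Rr = 80 * pi^2 * (0.031200)^2 = 80 * 9.869604 * 9.734400e-04 = 0.7686 ohm

0.7686 ohm


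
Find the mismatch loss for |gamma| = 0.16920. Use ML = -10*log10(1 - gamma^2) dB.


ML = -10 * log10(1 - 0.16920^2) = -10 * log10(0.97137136) = 0.1261 dB

0.1261 dB


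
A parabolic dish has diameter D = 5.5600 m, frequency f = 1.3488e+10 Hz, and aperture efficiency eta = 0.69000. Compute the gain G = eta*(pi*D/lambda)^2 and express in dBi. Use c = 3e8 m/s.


lambda = c / f = 3.0000e+08 / 1.3488e+10 = 0.02224199 m
G_linear = 0.69000 * (pi * 5.5600 / 0.02224199)^2 = 425550.5
G_dBi = 10 * log10(425550.5) = 56.29 dBi

56.29 dBi


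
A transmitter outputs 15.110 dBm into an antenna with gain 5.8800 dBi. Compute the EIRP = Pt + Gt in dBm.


EIRP = Pt + Gt = 15.110 + 5.8800 = 20.99 dBm

20.99 dBm


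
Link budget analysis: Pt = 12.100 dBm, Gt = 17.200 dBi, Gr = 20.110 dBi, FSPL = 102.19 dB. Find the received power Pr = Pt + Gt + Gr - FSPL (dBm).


Pr = 12.100 + 17.200 + 20.110 - 102.19 = -52.78 dBm

-52.78 dBm


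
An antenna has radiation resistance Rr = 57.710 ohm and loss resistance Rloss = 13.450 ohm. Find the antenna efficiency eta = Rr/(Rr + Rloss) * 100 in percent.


eta = 57.710 / (57.710 + 13.450) * 100 = 81.10%

81.10%


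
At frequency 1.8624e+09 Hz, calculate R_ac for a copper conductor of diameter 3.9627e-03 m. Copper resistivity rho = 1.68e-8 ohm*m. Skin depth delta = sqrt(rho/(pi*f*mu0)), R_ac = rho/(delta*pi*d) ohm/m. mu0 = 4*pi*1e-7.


delta = sqrt(1.68e-8 / (pi * 1.8624e+09 * 4*pi*1e-7)) = 1.511605e-06 m
R_ac = 1.68e-8 / (1.511605e-06 * pi * 3.9627e-03) = 0.8928 ohm/m

0.8928 ohm/m


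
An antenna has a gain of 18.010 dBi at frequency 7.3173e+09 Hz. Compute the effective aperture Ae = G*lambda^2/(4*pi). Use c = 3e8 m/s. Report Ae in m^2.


lambda = c / f = 3.0000e+08 / 7.3173e+09 = 0.04099873 m
G_linear = 10^(18.010/10) = 63.24119
Ae = G_linear * lambda^2 / (4*pi) = 63.24119 * 0.04099873^2 / (4*pi) = 8.459e-03 m^2

8.459e-03 m^2


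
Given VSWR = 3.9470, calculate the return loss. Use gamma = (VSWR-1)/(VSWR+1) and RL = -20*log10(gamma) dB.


gamma = (3.9470 - 1) / (3.9470 + 1) = 0.5957146
RL = -20 * log10(0.5957146) = 4.499 dB

4.499 dB


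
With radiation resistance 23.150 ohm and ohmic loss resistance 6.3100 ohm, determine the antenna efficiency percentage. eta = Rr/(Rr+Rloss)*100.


eta = 23.150 / (23.150 + 6.3100) * 100 = 78.58%

78.58%


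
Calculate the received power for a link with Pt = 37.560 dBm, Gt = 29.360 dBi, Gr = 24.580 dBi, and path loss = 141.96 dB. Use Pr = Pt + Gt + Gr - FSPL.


Pr = 37.560 + 29.360 + 24.580 - 141.96 = -50.46 dBm

-50.46 dBm


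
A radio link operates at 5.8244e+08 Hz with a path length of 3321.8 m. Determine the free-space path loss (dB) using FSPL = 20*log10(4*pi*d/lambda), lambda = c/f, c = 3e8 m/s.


lambda = c / f = 3.0000e+08 / 5.8244e+08 = 0.5150745 m
FSPL = 20 * log10(4*pi*3321.8/0.5150745) = 98.17 dB

98.17 dB


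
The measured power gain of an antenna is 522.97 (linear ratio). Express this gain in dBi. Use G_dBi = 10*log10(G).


G_dBi = 10 * log10(522.97) = 27.18 dBi

27.18 dBi


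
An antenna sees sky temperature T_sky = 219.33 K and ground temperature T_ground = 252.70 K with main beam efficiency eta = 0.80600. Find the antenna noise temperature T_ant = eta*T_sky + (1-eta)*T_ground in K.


T_ant = 0.80600 * 219.33 + (1 - 0.80600) * 252.70 = 225.8 K

225.8 K


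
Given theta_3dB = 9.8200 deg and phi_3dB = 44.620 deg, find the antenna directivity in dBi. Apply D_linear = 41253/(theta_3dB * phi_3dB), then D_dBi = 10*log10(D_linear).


D_linear = 41253 / (9.8200 * 44.620) = 94.14873
D_dBi = 10 * log10(94.14873) = 19.74 dBi

19.74 dBi


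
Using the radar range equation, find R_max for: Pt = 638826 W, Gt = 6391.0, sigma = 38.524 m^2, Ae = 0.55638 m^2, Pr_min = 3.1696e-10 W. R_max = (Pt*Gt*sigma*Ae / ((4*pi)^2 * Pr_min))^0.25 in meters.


R^4 = 638826*6391.0*38.524*0.55638 / ((4*pi)^2 * 3.1696e-10) = 1.748357e+18
R_max = 1.748357e+18^0.25 = 36363 m

36363 m


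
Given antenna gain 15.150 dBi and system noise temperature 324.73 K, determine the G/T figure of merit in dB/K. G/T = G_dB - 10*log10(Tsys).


G/T = 15.150 - 10*log10(324.73) = 15.150 - 25.11522 = -9.965 dB/K

-9.965 dB/K


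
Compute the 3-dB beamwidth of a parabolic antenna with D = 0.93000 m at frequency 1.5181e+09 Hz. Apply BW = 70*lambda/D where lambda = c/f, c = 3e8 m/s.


lambda = c / f = 3.0000e+08 / 1.5181e+09 = 0.1976154 m
BW = 70 * 0.1976154 / 0.93000 = 14.87 deg

14.87 deg


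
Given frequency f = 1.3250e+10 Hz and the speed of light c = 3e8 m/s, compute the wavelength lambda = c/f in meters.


lambda = c / f = 3.0000e+08 / 1.3250e+10 = 0.02264 m

0.02264 m


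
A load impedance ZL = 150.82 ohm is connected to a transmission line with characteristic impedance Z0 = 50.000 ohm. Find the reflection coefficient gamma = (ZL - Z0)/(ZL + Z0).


gamma = (150.82 - 50.000) / (150.82 + 50.000) = 0.5020

0.5020


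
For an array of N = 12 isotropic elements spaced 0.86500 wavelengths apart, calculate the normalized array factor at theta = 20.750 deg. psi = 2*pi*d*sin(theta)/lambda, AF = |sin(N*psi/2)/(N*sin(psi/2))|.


psi = 2*pi*0.86500*sin(20.750 deg) = 1.925556 rad
AF = |sin(12*1.925556/2) / (12*sin(1.925556/2))| = 0.08614

0.08614


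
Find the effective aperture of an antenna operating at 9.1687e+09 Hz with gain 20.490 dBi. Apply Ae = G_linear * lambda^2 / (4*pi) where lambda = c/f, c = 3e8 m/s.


lambda = c / f = 3.0000e+08 / 9.1687e+09 = 0.03272001 m
G_linear = 10^(20.490/10) = 111.9438
Ae = G_linear * lambda^2 / (4*pi) = 111.9438 * 0.03272001^2 / (4*pi) = 9.537e-03 m^2

9.537e-03 m^2


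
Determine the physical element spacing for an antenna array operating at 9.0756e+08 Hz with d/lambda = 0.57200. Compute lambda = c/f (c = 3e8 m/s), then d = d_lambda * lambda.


lambda = c / f = 3.0000e+08 / 9.0756e+08 = 0.3305567 m
d = 0.57200 * 0.3305567 = 0.1891 m

0.1891 m


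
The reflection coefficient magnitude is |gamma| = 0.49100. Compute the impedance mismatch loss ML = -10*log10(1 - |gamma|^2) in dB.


ML = -10 * log10(1 - 0.49100^2) = -10 * log10(0.758919) = 1.198 dB

1.198 dB


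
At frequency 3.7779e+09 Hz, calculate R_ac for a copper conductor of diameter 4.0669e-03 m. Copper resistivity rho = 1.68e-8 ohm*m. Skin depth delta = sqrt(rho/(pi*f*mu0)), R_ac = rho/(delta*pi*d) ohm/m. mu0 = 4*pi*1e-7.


delta = sqrt(1.68e-8 / (pi * 3.7779e+09 * 4*pi*1e-7)) = 1.061328e-06 m
R_ac = 1.68e-8 / (1.061328e-06 * pi * 4.0669e-03) = 1.239 ohm/m

1.239 ohm/m


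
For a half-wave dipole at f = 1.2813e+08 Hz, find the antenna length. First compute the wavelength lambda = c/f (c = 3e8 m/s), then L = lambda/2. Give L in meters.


lambda = c / f = 3.0000e+08 / 1.2813e+08 = 2.341372 m
L = lambda / 2 = 2.341372 / 2 = 1.171 m

1.171 m


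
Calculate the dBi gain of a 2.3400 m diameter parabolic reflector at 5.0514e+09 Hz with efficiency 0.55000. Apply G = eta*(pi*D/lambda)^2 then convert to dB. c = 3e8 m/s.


lambda = c / f = 3.0000e+08 / 5.0514e+09 = 0.05938948 m
G_linear = 0.55000 * (pi * 2.3400 / 0.05938948)^2 = 8427.041
G_dBi = 10 * log10(8427.041) = 39.26 dBi

39.26 dBi


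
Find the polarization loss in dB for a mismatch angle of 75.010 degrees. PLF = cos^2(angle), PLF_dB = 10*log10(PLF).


PLF_linear = cos^2(75.010 deg) = 0.06690006
PLF_dB = 10 * log10(0.06690006) = -11.75 dB

-11.75 dB


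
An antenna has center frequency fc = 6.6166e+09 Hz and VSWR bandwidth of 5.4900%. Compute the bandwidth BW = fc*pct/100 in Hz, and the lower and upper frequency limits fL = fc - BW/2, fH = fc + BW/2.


BW = 6.6166e+09 * 5.4900/100 = 3.632513e+08 Hz
fL = 6.6166e+09 - 3.632513e+08/2 = 6.435e+09 Hz
fH = 6.6166e+09 + 3.632513e+08/2 = 6.798e+09 Hz

BW=3.633e+08 Hz, fL=6.435e+09 Hz, fH=6.798e+09 Hz


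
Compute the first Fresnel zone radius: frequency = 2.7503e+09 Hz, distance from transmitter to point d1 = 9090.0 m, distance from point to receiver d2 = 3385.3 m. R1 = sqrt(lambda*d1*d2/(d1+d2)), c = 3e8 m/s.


lambda = c / f = 3.0000e+08 / 2.7503e+09 = 0.1090790 m
R1 = sqrt(0.1090790 * 9090.0 * 3385.3 / (9090.0 + 3385.3)) = 16.40 m

16.40 m


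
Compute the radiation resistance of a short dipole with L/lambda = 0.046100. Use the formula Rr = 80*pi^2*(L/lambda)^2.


Rr = 80 * pi^2 * (0.046100)^2 = 80 * 9.869604 * 2.125210e-03 = 1.678 ohm

1.678 ohm


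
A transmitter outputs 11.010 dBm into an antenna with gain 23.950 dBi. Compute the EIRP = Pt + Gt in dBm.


EIRP = Pt + Gt = 11.010 + 23.950 = 34.96 dBm

34.96 dBm


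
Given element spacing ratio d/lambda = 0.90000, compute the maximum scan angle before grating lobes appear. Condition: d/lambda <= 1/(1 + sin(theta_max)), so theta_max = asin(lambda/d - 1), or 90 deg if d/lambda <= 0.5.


lambda/d - 1 = 1/0.90000 - 1 = 0.1111111
theta_max = asin(0.1111111) = 6.379 deg

6.379 deg


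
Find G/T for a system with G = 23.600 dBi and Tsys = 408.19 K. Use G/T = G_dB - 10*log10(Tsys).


G/T = 23.600 - 10*log10(408.19) = 23.600 - 26.10862 = -2.509 dB/K

-2.509 dB/K


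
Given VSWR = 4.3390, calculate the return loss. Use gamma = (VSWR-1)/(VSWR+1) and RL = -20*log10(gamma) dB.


gamma = (4.3390 - 1) / (4.3390 + 1) = 0.6253980
RL = -20 * log10(0.6253980) = 4.077 dB

4.077 dB


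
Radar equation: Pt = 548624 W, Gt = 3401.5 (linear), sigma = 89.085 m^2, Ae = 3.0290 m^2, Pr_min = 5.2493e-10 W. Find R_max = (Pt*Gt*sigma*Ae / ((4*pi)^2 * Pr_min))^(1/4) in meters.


R^4 = 548624*3401.5*89.085*3.0290 / ((4*pi)^2 * 5.2493e-10) = 6.074744e+18
R_max = 6.074744e+18^0.25 = 49646 m

49646 m


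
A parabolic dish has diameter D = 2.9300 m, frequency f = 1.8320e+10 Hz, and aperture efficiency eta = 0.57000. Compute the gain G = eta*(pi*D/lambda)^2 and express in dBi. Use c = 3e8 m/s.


lambda = c / f = 3.0000e+08 / 1.8320e+10 = 0.01637555 m
G_linear = 0.57000 * (pi * 2.9300 / 0.01637555)^2 = 180101.8
G_dBi = 10 * log10(180101.8) = 52.56 dBi

52.56 dBi


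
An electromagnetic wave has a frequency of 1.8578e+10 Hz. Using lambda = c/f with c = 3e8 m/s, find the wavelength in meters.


lambda = c / f = 3.0000e+08 / 1.8578e+10 = 0.01615 m

0.01615 m


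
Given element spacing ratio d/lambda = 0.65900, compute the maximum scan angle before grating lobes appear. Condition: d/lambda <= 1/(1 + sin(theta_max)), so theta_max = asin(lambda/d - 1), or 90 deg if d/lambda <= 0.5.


lambda/d - 1 = 1/0.65900 - 1 = 0.5174507
theta_max = asin(0.5174507) = 31.16 deg

31.16 deg


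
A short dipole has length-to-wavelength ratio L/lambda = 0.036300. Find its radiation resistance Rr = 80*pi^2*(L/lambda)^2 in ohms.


Rr = 80 * pi^2 * (0.036300)^2 = 80 * 9.869604 * 1.317690e-03 = 1.040 ohm

1.040 ohm


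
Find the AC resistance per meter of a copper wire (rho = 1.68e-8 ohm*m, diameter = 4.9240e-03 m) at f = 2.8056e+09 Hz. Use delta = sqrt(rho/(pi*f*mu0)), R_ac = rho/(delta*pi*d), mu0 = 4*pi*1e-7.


delta = sqrt(1.68e-8 / (pi * 2.8056e+09 * 4*pi*1e-7)) = 1.231578e-06 m
R_ac = 1.68e-8 / (1.231578e-06 * pi * 4.9240e-03) = 0.8818 ohm/m

0.8818 ohm/m


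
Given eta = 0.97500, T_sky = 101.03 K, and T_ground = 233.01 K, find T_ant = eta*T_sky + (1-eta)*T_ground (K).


T_ant = 0.97500 * 101.03 + (1 - 0.97500) * 233.01 = 104.3 K

104.3 K


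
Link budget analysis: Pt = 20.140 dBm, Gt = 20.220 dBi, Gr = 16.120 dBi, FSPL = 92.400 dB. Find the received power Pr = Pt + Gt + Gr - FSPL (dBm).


Pr = 20.140 + 20.220 + 16.120 - 92.400 = -35.92 dBm

-35.92 dBm


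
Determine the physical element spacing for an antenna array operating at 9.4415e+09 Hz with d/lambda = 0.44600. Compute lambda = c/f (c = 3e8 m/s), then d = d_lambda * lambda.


lambda = c / f = 3.0000e+08 / 9.4415e+09 = 0.03177461 m
d = 0.44600 * 0.03177461 = 0.01417 m

0.01417 m


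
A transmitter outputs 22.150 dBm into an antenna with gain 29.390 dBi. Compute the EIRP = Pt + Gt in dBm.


EIRP = Pt + Gt = 22.150 + 29.390 = 51.54 dBm

51.54 dBm


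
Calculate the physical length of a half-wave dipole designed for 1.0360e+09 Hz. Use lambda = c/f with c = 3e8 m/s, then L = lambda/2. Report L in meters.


lambda = c / f = 3.0000e+08 / 1.0360e+09 = 0.2895753 m
L = lambda / 2 = 0.2895753 / 2 = 0.1448 m

0.1448 m


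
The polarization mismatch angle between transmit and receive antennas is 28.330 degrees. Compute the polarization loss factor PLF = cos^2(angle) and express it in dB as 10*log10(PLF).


PLF_linear = cos^2(28.330 deg) = 0.7748031
PLF_dB = 10 * log10(0.7748031) = -1.108 dB

-1.108 dB


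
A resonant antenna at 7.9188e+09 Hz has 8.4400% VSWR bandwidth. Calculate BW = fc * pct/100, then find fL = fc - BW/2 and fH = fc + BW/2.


BW = 7.9188e+09 * 8.4400/100 = 6.683467e+08 Hz
fL = 7.9188e+09 - 6.683467e+08/2 = 7.585e+09 Hz
fH = 7.9188e+09 + 6.683467e+08/2 = 8.253e+09 Hz

BW=6.683e+08 Hz, fL=7.585e+09 Hz, fH=8.253e+09 Hz


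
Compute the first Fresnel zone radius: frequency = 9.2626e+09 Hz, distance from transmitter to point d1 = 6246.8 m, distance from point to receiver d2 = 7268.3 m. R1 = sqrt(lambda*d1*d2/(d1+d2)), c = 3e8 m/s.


lambda = c / f = 3.0000e+08 / 9.2626e+09 = 0.03238831 m
R1 = sqrt(0.03238831 * 6246.8 * 7268.3 / (6246.8 + 7268.3)) = 10.43 m

10.43 m


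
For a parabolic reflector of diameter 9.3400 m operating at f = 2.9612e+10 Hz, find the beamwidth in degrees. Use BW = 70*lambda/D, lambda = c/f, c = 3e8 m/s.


lambda = c / f = 3.0000e+08 / 2.9612e+10 = 0.01013103 m
BW = 70 * 0.01013103 / 9.3400 = 0.07593 deg

0.07593 deg


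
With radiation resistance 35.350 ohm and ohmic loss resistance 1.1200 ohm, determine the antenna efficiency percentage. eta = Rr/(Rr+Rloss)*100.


eta = 35.350 / (35.350 + 1.1200) * 100 = 96.93%

96.93%


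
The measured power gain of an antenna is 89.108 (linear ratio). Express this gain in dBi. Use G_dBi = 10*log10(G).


G_dBi = 10 * log10(89.108) = 19.50 dBi

19.50 dBi


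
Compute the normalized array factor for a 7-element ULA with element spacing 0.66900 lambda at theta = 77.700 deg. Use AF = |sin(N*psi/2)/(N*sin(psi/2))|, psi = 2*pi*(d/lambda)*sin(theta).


psi = 2*pi*0.66900*sin(77.700 deg) = 4.106963 rad
AF = |sin(7*4.106963/2) / (7*sin(4.106963/2))| = 0.1568

0.1568


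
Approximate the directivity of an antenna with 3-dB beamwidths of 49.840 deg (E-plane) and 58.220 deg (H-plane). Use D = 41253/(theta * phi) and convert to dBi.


D_linear = 41253 / (49.840 * 58.220) = 14.21691
D_dBi = 10 * log10(14.21691) = 11.53 dBi

11.53 dBi


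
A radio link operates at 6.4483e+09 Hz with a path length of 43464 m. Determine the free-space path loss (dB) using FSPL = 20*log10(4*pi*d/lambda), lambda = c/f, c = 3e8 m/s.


lambda = c / f = 3.0000e+08 / 6.4483e+09 = 0.04652389 m
FSPL = 20 * log10(4*pi*43464/0.04652389) = 141.4 dB

141.4 dB


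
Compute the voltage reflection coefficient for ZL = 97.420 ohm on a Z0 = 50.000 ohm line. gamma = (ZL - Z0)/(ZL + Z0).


gamma = (97.420 - 50.000) / (97.420 + 50.000) = 0.3217

0.3217


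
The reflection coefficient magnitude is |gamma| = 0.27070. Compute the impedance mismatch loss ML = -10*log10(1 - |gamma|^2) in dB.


ML = -10 * log10(1 - 0.27070^2) = -10 * log10(0.92672151) = 0.3305 dB

0.3305 dB


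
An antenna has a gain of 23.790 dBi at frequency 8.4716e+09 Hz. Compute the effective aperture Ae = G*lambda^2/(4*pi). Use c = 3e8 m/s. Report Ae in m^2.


lambda = c / f = 3.0000e+08 / 8.4716e+09 = 0.03541244 m
G_linear = 10^(23.790/10) = 239.3316
Ae = G_linear * lambda^2 / (4*pi) = 239.3316 * 0.03541244^2 / (4*pi) = 0.02388 m^2

0.02388 m^2


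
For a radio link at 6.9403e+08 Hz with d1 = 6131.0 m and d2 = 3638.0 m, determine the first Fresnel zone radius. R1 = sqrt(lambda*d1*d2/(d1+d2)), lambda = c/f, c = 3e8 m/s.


lambda = c / f = 3.0000e+08 / 6.9403e+08 = 0.4322580 m
R1 = sqrt(0.4322580 * 6131.0 * 3638.0 / (6131.0 + 3638.0)) = 31.42 m

31.42 m


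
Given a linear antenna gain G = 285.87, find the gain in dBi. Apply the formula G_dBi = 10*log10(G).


G_dBi = 10 * log10(285.87) = 24.56 dBi

24.56 dBi


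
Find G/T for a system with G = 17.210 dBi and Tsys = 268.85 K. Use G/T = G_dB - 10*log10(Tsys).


G/T = 17.210 - 10*log10(268.85) = 17.210 - 24.29510 = -7.085 dB/K

-7.085 dB/K


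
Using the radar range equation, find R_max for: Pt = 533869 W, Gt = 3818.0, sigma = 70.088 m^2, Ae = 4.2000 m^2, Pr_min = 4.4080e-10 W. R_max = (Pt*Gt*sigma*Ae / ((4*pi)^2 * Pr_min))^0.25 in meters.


R^4 = 533869*3818.0*70.088*4.2000 / ((4*pi)^2 * 4.4080e-10) = 8.619901e+18
R_max = 8.619901e+18^0.25 = 54185 m

54185 m


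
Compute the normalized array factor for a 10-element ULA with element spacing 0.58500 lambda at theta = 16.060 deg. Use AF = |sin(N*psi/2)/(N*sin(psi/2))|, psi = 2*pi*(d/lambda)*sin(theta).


psi = 2*pi*0.58500*sin(16.060 deg) = 1.016850 rad
AF = |sin(10*1.016850/2) / (10*sin(1.016850/2))| = 0.1914

0.1914


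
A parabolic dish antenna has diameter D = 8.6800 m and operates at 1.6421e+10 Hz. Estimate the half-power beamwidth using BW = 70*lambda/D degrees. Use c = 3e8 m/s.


lambda = c / f = 3.0000e+08 / 1.6421e+10 = 0.01826929 m
BW = 70 * 0.01826929 / 8.6800 = 0.1473 deg

0.1473 deg


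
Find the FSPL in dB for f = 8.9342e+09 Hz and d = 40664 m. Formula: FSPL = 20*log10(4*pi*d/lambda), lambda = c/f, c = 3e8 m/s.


lambda = c / f = 3.0000e+08 / 8.9342e+09 = 0.03357883 m
FSPL = 20 * log10(4*pi*40664/0.03357883) = 143.6 dB

143.6 dB


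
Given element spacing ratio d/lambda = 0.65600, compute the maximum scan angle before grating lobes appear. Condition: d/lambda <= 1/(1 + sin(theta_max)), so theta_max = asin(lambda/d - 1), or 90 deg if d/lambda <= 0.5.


lambda/d - 1 = 1/0.65600 - 1 = 0.5243902
theta_max = asin(0.5243902) = 31.63 deg

31.63 deg


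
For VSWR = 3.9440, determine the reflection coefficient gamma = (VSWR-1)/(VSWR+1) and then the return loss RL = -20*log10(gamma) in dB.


gamma = (3.9440 - 1) / (3.9440 + 1) = 0.5954693
RL = -20 * log10(0.5954693) = 4.503 dB

4.503 dB


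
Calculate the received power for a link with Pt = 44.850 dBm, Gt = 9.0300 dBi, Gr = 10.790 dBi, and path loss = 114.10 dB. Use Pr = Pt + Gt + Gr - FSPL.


Pr = 44.850 + 9.0300 + 10.790 - 114.10 = -49.43 dBm

-49.43 dBm


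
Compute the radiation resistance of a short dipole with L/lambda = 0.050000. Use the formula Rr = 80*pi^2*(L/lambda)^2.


Rr = 80 * pi^2 * (0.050000)^2 = 80 * 9.869604 * 2.500000e-03 = 1.974 ohm

1.974 ohm


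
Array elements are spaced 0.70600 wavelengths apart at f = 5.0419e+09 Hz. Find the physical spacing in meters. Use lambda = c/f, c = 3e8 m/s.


lambda = c / f = 3.0000e+08 / 5.0419e+09 = 0.05950138 m
d = 0.70600 * 0.05950138 = 0.04201 m

0.04201 m


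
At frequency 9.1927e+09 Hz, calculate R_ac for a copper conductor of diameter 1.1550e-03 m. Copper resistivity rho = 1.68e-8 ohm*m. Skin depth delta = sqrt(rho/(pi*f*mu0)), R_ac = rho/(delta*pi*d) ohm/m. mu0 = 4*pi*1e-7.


delta = sqrt(1.68e-8 / (pi * 9.1927e+09 * 4*pi*1e-7)) = 6.803826e-07 m
R_ac = 1.68e-8 / (6.803826e-07 * pi * 1.1550e-03) = 6.805 ohm/m

6.805 ohm/m


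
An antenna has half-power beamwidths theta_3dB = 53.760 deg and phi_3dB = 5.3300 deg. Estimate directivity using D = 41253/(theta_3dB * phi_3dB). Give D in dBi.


D_linear = 41253 / (53.760 * 5.3300) = 143.9690
D_dBi = 10 * log10(143.9690) = 21.58 dBi

21.58 dBi


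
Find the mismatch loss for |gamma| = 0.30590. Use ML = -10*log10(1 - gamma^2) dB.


ML = -10 * log10(1 - 0.30590^2) = -10 * log10(0.90642519) = 0.4267 dB

0.4267 dB


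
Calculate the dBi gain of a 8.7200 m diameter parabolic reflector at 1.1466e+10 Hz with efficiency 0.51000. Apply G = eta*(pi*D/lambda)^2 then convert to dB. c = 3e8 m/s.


lambda = c / f = 3.0000e+08 / 1.1466e+10 = 0.02616431 m
G_linear = 0.51000 * (pi * 8.7200 / 0.02616431)^2 = 559093.3
G_dBi = 10 * log10(559093.3) = 57.47 dBi

57.47 dBi


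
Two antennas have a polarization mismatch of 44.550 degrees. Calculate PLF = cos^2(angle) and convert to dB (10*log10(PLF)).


PLF_linear = cos^2(44.550 deg) = 0.5078537
PLF_dB = 10 * log10(0.5078537) = -2.943 dB

-2.943 dB


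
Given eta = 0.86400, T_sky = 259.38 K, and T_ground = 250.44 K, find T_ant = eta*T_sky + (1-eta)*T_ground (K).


T_ant = 0.86400 * 259.38 + (1 - 0.86400) * 250.44 = 258.2 K

258.2 K


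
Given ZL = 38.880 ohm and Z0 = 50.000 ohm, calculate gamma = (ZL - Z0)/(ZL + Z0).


gamma = (38.880 - 50.000) / (38.880 + 50.000) = -0.1251

-0.1251


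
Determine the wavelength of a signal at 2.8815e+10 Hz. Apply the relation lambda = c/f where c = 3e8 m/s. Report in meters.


lambda = c / f = 3.0000e+08 / 2.8815e+10 = 0.01041 m

0.01041 m


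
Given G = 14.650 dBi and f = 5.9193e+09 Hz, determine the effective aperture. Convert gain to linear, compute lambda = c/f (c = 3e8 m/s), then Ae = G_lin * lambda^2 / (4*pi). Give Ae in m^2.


lambda = c / f = 3.0000e+08 / 5.9193e+09 = 0.05068167 m
G_linear = 10^(14.650/10) = 29.17427
Ae = G_linear * lambda^2 / (4*pi) = 29.17427 * 0.05068167^2 / (4*pi) = 5.963e-03 m^2

5.963e-03 m^2


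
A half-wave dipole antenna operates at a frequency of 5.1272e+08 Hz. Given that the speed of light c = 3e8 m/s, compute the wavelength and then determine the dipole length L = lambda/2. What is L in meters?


lambda = c / f = 3.0000e+08 / 5.1272e+08 = 0.5851147 m
L = lambda / 2 = 0.5851147 / 2 = 0.2926 m

0.2926 m


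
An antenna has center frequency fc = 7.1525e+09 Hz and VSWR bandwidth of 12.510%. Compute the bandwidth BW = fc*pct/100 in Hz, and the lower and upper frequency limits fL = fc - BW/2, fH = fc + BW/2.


BW = 7.1525e+09 * 12.510/100 = 8.947778e+08 Hz
fL = 7.1525e+09 - 8.947778e+08/2 = 6.705e+09 Hz
fH = 7.1525e+09 + 8.947778e+08/2 = 7.600e+09 Hz

BW=8.948e+08 Hz, fL=6.705e+09 Hz, fH=7.600e+09 Hz


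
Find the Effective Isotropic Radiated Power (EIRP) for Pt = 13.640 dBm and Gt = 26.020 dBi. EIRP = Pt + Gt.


EIRP = Pt + Gt = 13.640 + 26.020 = 39.66 dBm

39.66 dBm


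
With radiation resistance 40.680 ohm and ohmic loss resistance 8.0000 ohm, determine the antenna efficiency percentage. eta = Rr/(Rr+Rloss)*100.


eta = 40.680 / (40.680 + 8.0000) * 100 = 83.57%

83.57%


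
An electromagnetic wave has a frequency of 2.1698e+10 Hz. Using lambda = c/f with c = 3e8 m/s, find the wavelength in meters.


lambda = c / f = 3.0000e+08 / 2.1698e+10 = 0.01383 m

0.01383 m


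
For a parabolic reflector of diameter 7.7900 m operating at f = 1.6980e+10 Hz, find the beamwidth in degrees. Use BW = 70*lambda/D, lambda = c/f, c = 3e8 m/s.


lambda = c / f = 3.0000e+08 / 1.6980e+10 = 0.01766784 m
BW = 70 * 0.01766784 / 7.7900 = 0.1588 deg

0.1588 deg


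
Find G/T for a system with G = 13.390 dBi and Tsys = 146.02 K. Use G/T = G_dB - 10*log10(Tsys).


G/T = 13.390 - 10*log10(146.02) = 13.390 - 21.64412 = -8.254 dB/K

-8.254 dB/K


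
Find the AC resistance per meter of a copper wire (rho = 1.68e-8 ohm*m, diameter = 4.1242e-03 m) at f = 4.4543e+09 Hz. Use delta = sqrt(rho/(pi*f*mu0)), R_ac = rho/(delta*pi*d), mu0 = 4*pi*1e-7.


delta = sqrt(1.68e-8 / (pi * 4.4543e+09 * 4*pi*1e-7)) = 9.774286e-07 m
R_ac = 1.68e-8 / (9.774286e-07 * pi * 4.1242e-03) = 1.327 ohm/m

1.327 ohm/m


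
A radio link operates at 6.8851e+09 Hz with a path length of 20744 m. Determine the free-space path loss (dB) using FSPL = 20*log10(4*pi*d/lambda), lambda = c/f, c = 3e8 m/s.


lambda = c / f = 3.0000e+08 / 6.8851e+09 = 0.04357235 m
FSPL = 20 * log10(4*pi*20744/0.04357235) = 135.5 dB

135.5 dB


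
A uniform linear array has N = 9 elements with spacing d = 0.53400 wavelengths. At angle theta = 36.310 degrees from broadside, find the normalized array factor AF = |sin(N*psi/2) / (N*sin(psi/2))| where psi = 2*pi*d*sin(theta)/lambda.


psi = 2*pi*0.53400*sin(36.310 deg) = 1.986807 rad
AF = |sin(9*1.986807/2) / (9*sin(1.986807/2))| = 0.06172

0.06172


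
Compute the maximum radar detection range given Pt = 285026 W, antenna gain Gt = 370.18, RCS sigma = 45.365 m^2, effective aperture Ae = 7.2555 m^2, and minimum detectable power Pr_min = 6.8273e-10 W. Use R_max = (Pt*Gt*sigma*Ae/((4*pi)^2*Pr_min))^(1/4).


R^4 = 285026*370.18*45.365*7.2555 / ((4*pi)^2 * 6.8273e-10) = 3.221195e+17
R_max = 3.221195e+17^0.25 = 23823 m

23823 m


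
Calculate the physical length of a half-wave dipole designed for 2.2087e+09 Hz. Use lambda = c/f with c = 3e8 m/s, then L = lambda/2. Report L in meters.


lambda = c / f = 3.0000e+08 / 2.2087e+09 = 0.1358265 m
L = lambda / 2 = 0.1358265 / 2 = 0.06791 m

0.06791 m


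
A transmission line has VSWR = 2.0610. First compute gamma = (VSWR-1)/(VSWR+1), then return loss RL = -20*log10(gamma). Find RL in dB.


gamma = (2.0610 - 1) / (2.0610 + 1) = 0.3466188
RL = -20 * log10(0.3466188) = 9.203 dB

9.203 dB


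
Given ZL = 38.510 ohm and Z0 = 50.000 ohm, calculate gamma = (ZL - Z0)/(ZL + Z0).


gamma = (38.510 - 50.000) / (38.510 + 50.000) = -0.1298

-0.1298


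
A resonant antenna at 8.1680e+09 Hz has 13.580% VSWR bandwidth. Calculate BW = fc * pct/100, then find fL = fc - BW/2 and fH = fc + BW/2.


BW = 8.1680e+09 * 13.580/100 = 1.109214e+09 Hz
fL = 8.1680e+09 - 1.109214e+09/2 = 7.613e+09 Hz
fH = 8.1680e+09 + 1.109214e+09/2 = 8.723e+09 Hz

BW=1.109e+09 Hz, fL=7.613e+09 Hz, fH=8.723e+09 Hz


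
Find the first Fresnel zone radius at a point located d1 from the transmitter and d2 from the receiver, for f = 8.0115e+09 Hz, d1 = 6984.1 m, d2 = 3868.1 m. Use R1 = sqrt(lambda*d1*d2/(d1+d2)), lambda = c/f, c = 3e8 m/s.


lambda = c / f = 3.0000e+08 / 8.0115e+09 = 0.03744617 m
R1 = sqrt(0.03744617 * 6984.1 * 3868.1 / (6984.1 + 3868.1)) = 9.655 m

9.655 m


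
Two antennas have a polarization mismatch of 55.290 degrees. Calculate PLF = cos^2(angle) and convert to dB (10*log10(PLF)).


PLF_linear = cos^2(55.290 deg) = 0.3242426
PLF_dB = 10 * log10(0.3242426) = -4.891 dB

-4.891 dB


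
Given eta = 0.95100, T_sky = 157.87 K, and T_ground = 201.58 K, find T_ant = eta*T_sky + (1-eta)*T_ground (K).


T_ant = 0.95100 * 157.87 + (1 - 0.95100) * 201.58 = 160.0 K

160.0 K


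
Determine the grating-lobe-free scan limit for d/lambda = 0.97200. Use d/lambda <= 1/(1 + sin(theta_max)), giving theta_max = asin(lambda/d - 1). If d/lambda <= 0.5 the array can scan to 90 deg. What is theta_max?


lambda/d - 1 = 1/0.97200 - 1 = 0.02880658
theta_max = asin(0.02880658) = 1.651 deg

1.651 deg


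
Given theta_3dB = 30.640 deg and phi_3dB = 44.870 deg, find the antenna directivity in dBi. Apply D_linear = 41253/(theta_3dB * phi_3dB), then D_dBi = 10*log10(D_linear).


D_linear = 41253 / (30.640 * 44.870) = 30.00618
D_dBi = 10 * log10(30.00618) = 14.77 dBi

14.77 dBi


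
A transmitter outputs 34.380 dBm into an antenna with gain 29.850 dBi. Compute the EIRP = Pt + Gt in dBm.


EIRP = Pt + Gt = 34.380 + 29.850 = 64.23 dBm

64.23 dBm


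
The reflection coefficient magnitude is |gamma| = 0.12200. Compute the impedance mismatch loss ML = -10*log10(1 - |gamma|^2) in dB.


ML = -10 * log10(1 - 0.12200^2) = -10 * log10(0.985116) = 0.06513 dB

0.06513 dB


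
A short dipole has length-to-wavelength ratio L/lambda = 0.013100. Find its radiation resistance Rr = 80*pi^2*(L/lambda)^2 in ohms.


Rr = 80 * pi^2 * (0.013100)^2 = 80 * 9.869604 * 1.716100e-04 = 0.1355 ohm

0.1355 ohm


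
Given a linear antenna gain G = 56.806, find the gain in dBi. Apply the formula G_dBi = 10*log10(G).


G_dBi = 10 * log10(56.806) = 17.54 dBi

17.54 dBi


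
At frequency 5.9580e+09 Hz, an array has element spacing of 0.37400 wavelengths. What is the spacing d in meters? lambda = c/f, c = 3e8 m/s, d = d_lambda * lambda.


lambda = c / f = 3.0000e+08 / 5.9580e+09 = 0.05035247 m
d = 0.37400 * 0.05035247 = 0.01883 m

0.01883 m


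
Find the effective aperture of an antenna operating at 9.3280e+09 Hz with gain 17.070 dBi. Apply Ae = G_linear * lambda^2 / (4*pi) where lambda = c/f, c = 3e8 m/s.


lambda = c / f = 3.0000e+08 / 9.3280e+09 = 0.03216123 m
G_linear = 10^(17.070/10) = 50.93309
Ae = G_linear * lambda^2 / (4*pi) = 50.93309 * 0.03216123^2 / (4*pi) = 4.192e-03 m^2

4.192e-03 m^2


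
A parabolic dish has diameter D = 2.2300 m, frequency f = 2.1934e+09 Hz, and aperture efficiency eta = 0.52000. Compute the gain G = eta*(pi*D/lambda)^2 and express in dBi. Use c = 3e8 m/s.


lambda = c / f = 3.0000e+08 / 2.1934e+09 = 0.1367740 m
G_linear = 0.52000 * (pi * 2.2300 / 0.1367740)^2 = 1364.287
G_dBi = 10 * log10(1364.287) = 31.35 dBi

31.35 dBi


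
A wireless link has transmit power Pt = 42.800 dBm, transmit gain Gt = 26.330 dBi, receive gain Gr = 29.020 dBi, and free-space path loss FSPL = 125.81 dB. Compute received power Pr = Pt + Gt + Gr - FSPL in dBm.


Pr = 42.800 + 26.330 + 29.020 - 125.81 = -27.66 dBm

-27.66 dBm


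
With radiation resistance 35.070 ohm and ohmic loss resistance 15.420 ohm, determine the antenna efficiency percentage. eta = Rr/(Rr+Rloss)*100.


eta = 35.070 / (35.070 + 15.420) * 100 = 69.46%

69.46%


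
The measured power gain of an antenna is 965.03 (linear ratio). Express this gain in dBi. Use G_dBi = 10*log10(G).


G_dBi = 10 * log10(965.03) = 29.85 dBi

29.85 dBi


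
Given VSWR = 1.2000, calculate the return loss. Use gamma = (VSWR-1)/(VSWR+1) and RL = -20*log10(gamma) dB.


gamma = (1.2000 - 1) / (1.2000 + 1) = 0.09090909
RL = -20 * log10(0.09090909) = 20.83 dB

20.83 dB


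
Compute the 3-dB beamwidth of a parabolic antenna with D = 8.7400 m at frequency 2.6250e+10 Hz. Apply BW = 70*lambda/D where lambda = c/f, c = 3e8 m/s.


lambda = c / f = 3.0000e+08 / 2.6250e+10 = 0.01142857 m
BW = 70 * 0.01142857 / 8.7400 = 0.09153 deg

0.09153 deg


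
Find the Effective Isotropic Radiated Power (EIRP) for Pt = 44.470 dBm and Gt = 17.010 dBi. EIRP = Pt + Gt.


EIRP = Pt + Gt = 44.470 + 17.010 = 61.48 dBm

61.48 dBm


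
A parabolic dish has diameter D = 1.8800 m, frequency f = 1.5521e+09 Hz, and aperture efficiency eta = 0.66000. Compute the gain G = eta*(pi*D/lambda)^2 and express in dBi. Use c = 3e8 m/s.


lambda = c / f = 3.0000e+08 / 1.5521e+09 = 0.1932865 m
G_linear = 0.66000 * (pi * 1.8800 / 0.1932865)^2 = 616.2492
G_dBi = 10 * log10(616.2492) = 27.90 dBi

27.90 dBi


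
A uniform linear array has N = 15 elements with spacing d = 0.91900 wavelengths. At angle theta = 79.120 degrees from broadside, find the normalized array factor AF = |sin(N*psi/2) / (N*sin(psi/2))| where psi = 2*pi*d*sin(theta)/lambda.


psi = 2*pi*0.91900*sin(79.120 deg) = 5.670453 rad
AF = |sin(15*5.670453/2) / (15*sin(5.670453/2))| = 0.2195

0.2195
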